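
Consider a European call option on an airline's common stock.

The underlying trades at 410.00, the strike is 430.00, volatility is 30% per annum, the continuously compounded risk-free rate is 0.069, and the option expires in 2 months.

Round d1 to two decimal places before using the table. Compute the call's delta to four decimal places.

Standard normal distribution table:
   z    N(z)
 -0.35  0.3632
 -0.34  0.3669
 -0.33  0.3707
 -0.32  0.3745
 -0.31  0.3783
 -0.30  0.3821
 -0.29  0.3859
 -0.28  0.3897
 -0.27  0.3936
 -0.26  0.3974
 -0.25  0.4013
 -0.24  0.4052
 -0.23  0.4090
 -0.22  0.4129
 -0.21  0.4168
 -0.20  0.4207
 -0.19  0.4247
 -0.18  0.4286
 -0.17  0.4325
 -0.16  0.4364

σ√T = 0.3 × 0.4082 = 0.1225
d₁ = [ln(410/430) + (0.069 + ½·0.3²)·0.1667] / (σ√T) = (-0.0476 + 0.0190) / 0.1225 = -0.2337 ≈ -0.23
N(d₁) = N(-0.23) = 0.4090
Δ_call = N(d₁) = 0.4090

0.4090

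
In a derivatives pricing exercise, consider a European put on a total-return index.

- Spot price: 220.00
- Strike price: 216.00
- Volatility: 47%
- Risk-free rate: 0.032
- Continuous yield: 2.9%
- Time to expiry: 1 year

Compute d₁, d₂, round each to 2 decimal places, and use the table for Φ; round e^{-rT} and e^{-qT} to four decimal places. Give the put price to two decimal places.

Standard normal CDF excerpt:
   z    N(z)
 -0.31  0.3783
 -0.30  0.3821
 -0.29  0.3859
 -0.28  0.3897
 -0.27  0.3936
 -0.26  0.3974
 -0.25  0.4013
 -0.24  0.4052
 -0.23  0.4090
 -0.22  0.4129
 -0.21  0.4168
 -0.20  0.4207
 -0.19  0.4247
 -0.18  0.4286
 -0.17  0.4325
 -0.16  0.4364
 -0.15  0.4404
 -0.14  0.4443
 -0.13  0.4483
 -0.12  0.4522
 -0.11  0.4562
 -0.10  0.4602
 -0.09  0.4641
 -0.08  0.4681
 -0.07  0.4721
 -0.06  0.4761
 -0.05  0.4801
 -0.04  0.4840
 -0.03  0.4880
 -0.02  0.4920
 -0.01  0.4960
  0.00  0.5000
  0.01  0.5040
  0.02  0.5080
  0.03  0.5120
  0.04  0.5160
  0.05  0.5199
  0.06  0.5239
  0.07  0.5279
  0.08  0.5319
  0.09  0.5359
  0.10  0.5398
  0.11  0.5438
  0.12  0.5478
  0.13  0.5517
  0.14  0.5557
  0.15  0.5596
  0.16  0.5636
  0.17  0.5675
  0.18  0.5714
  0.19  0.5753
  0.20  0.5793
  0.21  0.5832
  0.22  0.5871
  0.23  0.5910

σ√T = 0.47·√1 = 0.4700
ln(S/K) + (r − q + σ²/2)T = ln(220/216) + (0.032 − 0.029 + 0.47²/2)·1 = 0.0183 + 0.1134 = 0.1318
d₁ = 0.1318 / 0.4700 = 0.2804 → 0.28
d₂ = d₁ − σ√T = 0.2804 − 0.4700 = -0.1896 → -0.19
e^(−qT) = e^(−0.029·1) = 0.9714;  e^(−rT) = e^(−0.032·1) = 0.9685
P = 216·0.9685·N(0.19) − 220·0.9714·N(-0.28) = 216·0.9685·0.5753 − 220·0.9714·0.3897 = 120.3505 − 83.2820 = 37.0685

37.07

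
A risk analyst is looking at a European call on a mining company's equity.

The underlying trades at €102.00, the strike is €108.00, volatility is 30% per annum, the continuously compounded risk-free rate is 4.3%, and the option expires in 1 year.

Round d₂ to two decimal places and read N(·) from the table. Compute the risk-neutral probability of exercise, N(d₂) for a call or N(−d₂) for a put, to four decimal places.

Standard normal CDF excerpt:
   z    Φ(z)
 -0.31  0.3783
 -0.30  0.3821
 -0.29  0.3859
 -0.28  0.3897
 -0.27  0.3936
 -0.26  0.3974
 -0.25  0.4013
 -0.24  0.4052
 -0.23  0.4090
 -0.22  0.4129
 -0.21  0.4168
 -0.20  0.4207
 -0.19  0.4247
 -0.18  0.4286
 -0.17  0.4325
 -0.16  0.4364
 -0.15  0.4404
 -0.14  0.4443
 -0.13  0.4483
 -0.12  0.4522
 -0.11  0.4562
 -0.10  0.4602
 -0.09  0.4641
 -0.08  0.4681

0.4207

σ√T = 0.3·√1 = 0.3000
ln(S/K) + (r + σ²/2)T = ln(102/108) + (0.043 + 0.3²/2)·1 = -0.0572 + 0.0880 = 0.0308
d₁ = 0.0308 / 0.3000 = 0.1028 which rounds to 0.10
d₂ = d₁ − σ√T = 0.1028 − 0.3000 = -0.1972 which rounds to -0.20
Pr(exercise) under Q = N(d₂) = 0.4207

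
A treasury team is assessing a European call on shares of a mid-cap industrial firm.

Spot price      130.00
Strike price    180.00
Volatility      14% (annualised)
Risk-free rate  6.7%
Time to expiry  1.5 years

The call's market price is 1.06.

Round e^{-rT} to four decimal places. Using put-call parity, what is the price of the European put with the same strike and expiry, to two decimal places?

e^(−rT) = e^(−0.067·1.5) = 0.9044
Put-call parity: C − P = S − K·e^(−rT) = 130 − 180·0.9044 = 130 − 162.7920 = -32.7920
P = C − (C − P) = 1.06 − (-32.7920) = 33.8520

33.85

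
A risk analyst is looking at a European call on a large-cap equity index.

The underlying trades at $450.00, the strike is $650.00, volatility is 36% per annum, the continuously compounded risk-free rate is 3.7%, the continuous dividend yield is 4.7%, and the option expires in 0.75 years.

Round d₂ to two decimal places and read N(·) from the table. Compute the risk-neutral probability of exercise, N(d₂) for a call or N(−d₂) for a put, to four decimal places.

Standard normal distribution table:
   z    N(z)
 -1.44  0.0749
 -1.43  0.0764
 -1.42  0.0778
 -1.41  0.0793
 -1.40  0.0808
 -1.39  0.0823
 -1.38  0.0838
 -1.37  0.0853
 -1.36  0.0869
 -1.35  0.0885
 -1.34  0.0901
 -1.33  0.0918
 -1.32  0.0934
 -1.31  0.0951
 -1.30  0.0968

0.0869

σ√T = 0.36 × 0.8660 = 0.3118
d₁ = [ln(450/650) + (0.037 − 0.047 + ½·0.36²)·0.75] / (σ√T) = (-0.3677 + 0.0411) / 0.3118 = -1.0476 → -1.05
d₂ = -1.0476 − 0.3118 = -1.3594 → -1.36
Pr(exercise) under Q = N(d₂) = 0.0869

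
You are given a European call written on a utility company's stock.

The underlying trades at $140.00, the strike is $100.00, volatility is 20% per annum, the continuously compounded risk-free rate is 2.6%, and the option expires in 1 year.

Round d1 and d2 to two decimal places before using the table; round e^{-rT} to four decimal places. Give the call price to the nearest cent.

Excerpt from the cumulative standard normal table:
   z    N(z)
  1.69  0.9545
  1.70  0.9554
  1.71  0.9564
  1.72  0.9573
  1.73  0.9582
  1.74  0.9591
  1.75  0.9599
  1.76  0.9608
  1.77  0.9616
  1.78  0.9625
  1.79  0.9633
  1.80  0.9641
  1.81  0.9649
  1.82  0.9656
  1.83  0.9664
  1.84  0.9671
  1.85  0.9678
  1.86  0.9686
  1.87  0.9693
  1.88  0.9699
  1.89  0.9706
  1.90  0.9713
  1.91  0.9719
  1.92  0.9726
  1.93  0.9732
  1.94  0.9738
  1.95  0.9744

T = 1;  σ√T = 0.2000
d₁ = [ln(140/100) + (0.026 + ½·0.2²)·1] / (σ√T) = (0.3365 + 0.0460) / 0.2000 = 1.9124 → 1.91
d₂ = 1.9124 − 0.2000 = 1.7124 → 1.71
exp(−rT) = exp(−0.026·1) = 0.9743
N(d₁) = N(1.91) = 0.9719;  N(d₂) = N(1.71) = 0.9564
C = 140·0.9719 − 100·0.9743·0.9564 = 136.0660 − 93.1821 = 42.8839

$42.88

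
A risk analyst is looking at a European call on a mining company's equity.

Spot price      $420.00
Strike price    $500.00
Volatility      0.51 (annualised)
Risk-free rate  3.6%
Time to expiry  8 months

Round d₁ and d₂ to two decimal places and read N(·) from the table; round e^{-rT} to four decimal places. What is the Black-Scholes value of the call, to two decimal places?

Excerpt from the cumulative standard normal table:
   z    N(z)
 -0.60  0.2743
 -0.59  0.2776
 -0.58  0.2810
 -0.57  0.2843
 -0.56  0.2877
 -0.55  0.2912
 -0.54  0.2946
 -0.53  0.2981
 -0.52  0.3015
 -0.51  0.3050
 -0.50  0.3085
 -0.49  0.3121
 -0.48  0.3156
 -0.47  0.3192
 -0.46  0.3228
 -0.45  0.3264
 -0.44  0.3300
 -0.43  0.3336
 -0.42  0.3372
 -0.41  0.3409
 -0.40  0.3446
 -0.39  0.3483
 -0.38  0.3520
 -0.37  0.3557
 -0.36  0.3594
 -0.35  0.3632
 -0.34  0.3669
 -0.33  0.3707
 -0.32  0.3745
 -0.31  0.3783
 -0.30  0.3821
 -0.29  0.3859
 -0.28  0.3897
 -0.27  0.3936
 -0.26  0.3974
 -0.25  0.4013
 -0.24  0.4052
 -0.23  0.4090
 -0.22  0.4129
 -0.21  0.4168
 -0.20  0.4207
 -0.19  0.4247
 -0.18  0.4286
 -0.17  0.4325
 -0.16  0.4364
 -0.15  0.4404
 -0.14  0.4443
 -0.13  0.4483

$46.19

σ√T = 0.51 × 0.8165 = 0.4164
d₁ = [ln(420/500) + (0.036 + 0.51²/2)·0.6667] / 0.4164 = [-0.1744 + 0.1107] / 0.4164 = -0.1529 → -0.15
d₂ = d₁ − σ√T = -0.1529 − 0.4164 = -0.5693 → -0.57
exp(−rT) = exp(−0.036·0.6667) = 0.9763
N(d₁) = N(-0.15) = 0.4404;  N(d₂) = N(-0.57) = 0.2843
C = 420·0.4404 − 500·0.9763·0.2843 = 184.9680 − 138.7810 = 46.1870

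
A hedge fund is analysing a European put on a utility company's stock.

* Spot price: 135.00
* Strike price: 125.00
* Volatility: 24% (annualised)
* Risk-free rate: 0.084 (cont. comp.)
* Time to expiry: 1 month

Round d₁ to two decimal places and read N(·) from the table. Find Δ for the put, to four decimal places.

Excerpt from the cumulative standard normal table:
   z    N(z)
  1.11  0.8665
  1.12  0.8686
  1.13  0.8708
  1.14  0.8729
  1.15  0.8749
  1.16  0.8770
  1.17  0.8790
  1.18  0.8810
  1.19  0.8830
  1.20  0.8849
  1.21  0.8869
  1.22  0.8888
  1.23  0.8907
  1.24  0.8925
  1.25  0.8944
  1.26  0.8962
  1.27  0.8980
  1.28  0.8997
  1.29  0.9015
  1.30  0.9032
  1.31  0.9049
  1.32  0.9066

-0.1056

T = 0.08333;  σ√T = 0.0693
d₁ = [ln(135/125) + (0.084 + ½·0.24²)·0.08333] / (σ√T) = (0.0770 + 0.0094) / 0.0693 = 1.2465 ⇒ 1.25
N(d₁) = N(1.25) = 0.8944
Δ_put = N(d₁) − 1 = 0.8944 − 1 = -0.1056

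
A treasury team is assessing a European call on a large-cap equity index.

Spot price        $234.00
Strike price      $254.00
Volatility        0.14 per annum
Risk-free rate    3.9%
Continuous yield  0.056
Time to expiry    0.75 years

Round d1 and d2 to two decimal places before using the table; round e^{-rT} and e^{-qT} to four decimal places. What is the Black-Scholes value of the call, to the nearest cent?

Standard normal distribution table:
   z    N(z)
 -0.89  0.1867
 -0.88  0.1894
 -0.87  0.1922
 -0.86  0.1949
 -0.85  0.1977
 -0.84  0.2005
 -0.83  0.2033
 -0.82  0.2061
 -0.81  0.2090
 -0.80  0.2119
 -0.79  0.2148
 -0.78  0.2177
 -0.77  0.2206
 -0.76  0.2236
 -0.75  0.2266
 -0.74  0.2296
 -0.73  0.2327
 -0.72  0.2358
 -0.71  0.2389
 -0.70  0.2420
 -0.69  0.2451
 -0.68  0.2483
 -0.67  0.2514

$3.45

σ√T = 0.14 × 0.8660 = 0.1212
d₁ = [ln(234/254) + (0.039 − 0.056 + 0.14²/2)·0.75] / 0.1212 = [-0.0820 − 0.0054] / 0.1212 = -0.7210 ⇒ -0.72
d₂ = d₁ − σ√T = -0.7210 − 0.1212 = -0.8422 ⇒ -0.84
e^(−qT) = e^(−0.056·0.75) = 0.9589;  e^(−rT) = e^(−0.039·0.75) = 0.9712
C = 234·0.9589·N(-0.72) − 254·0.9712·N(-0.84) = 234·0.9589·0.2358 − 254·0.9712·0.2005 = 52.9094 − 49.4603 = 3.4491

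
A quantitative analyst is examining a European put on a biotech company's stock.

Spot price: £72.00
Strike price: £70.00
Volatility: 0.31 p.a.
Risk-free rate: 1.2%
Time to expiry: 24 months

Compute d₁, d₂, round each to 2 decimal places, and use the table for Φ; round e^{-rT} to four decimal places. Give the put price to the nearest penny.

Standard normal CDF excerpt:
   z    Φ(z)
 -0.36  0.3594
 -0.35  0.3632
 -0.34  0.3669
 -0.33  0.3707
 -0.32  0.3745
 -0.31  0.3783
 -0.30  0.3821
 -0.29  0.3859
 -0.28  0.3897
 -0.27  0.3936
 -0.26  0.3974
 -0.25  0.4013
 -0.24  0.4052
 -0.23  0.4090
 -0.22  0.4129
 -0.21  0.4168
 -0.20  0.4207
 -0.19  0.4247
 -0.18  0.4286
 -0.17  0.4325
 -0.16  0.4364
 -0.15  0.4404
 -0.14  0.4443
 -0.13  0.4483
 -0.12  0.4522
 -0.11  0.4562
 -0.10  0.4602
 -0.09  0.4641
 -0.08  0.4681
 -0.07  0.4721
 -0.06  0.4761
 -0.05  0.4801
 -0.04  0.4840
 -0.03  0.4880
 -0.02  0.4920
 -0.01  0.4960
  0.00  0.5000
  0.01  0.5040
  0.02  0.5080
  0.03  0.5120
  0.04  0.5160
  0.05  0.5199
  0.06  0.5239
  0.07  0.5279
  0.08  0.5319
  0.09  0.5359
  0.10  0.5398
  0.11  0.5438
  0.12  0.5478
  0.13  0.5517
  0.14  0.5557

σ√T = 0.31 × 1.4142 = 0.4384
d₁ = [ln(72/70) + (0.012 + 0.31²/2)·2] / 0.4384 = [0.0282 + 0.1201] / 0.4384 = 0.3382 ≈ 0.34
d₂ = d₁ − σ√T = 0.3382 − 0.4384 = -0.1002 ≈ -0.10
exp(−rT) = exp(−0.012·2) = 0.9763
P = 70·0.9763·N(0.10) − 72·N(-0.34) = 70·0.9763·0.5398 − 72·0.3669 = 36.8905 − 26.4168 = 10.4737

£10.47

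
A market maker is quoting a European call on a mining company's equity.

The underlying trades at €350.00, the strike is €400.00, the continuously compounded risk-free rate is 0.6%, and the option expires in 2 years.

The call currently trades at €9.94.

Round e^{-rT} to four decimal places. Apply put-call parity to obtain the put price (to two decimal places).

€55.18

e^(−rT) = e^(−0.006·2) = 0.9881
Put-call parity: C − P = S − K·e^(−rT) = 350 − 400·0.9881 = 350 − 395.2400 = -45.2400
P = C − (C − P) = 9.94 − (-45.2400) = 55.1800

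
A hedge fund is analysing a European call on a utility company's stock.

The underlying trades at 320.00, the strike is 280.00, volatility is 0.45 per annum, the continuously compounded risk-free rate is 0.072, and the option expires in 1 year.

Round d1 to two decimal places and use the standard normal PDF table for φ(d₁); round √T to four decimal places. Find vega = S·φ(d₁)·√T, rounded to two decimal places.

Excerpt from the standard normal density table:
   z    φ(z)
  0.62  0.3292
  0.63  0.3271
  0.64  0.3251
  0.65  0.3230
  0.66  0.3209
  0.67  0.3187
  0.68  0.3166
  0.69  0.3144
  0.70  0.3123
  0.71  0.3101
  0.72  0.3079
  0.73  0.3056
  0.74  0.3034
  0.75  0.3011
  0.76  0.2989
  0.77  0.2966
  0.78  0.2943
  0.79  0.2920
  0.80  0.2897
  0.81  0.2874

101.31

σ√T = 0.45 × 1.0000 = 0.4500
d₁ = [ln(320/280) + (0.072 + 0.45²/2)·1] / 0.4500 = [0.1335 + 0.1733] / 0.4500 = 0.6817 which rounds to 0.68
√T = √1 = 1.0000
φ(d₁) = φ(0.68) = 0.3166
vega = S·φ(d₁)·√T = 320·0.3166·1.0000 = 101.3120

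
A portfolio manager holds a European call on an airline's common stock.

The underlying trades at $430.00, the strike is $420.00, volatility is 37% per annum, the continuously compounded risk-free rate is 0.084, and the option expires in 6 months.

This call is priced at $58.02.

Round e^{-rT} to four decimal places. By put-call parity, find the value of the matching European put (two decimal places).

$30.76

e^(−rT) = e^(−0.084·0.5) = 0.9589
Put-call parity: C − P = S − K·e^(−rT) = 430 − 420·0.9589 = 430 − 402.7380 = 27.2620
P = C − (C − P) = 58.02 − (27.2620) = 30.7580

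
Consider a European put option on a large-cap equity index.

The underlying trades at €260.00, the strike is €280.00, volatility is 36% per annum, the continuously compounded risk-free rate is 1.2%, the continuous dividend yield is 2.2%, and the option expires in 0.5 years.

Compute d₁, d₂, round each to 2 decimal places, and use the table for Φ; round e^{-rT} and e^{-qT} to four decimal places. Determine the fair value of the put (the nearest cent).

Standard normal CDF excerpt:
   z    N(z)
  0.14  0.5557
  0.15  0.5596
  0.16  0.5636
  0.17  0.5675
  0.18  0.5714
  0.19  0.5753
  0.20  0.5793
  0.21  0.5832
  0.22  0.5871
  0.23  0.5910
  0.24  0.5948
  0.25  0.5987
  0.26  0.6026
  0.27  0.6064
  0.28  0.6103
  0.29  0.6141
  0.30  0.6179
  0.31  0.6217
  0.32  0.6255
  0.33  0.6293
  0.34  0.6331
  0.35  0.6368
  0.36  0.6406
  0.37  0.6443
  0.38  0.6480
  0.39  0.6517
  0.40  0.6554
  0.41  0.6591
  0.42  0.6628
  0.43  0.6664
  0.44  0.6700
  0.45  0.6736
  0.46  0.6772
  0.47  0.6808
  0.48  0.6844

σ√T = 0.36·√0.5 = 0.2546
d₁ = [ln(260/280) + (0.012 − 0.022 + 0.36²/2)·0.5] / 0.2546 = [-0.0741 + 0.0274] / 0.2546 = -0.1835 ⇒ -0.18
d₂ = d₁ − σ√T = -0.1835 − 0.2546 = -0.4380 ⇒ -0.44
exp(−qT) = exp(−0.022·0.5) = 0.9891;  exp(−rT) = exp(−0.012·0.5) = 0.9940
N(−d₂) = N(0.44) = 0.6700;  N(−d₁) = N(0.18) = 0.5714
P = 280·0.9940·0.6700 − 260·0.9891·0.5714 = 186.4744 − 146.9447 = 39.5297

€39.53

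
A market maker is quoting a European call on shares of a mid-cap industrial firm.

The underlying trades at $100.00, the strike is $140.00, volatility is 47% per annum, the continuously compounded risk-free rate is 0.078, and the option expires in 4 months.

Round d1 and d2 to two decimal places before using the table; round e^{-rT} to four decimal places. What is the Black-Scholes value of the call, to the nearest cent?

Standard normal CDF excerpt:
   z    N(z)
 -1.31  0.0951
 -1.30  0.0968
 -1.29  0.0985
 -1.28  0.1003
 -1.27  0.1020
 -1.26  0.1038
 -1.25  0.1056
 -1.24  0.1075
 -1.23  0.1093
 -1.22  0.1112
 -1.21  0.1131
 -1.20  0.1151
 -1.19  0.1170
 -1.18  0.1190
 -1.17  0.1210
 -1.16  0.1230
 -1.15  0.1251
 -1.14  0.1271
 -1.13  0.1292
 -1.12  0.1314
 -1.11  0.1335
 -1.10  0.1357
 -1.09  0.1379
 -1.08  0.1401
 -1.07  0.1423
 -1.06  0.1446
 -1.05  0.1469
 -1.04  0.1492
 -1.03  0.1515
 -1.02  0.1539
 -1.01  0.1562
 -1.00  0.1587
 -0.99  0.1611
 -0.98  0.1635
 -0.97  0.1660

σ√T = 0.47·√0.3333 = 0.2714
d₁ = [ln(100/140) + (0.078 + 0.47²/2)·0.3333] / 0.2714 = [-0.3365 + 0.0628] / 0.2714 = -1.0085 ≈ -1.01
d₂ = d₁ − σ√T = -1.0085 − 0.2714 = -1.2798 ≈ -1.28
exp(−rT) = exp(−0.078·0.3333) = 0.9743
N(d₁) = N(-1.01) = 0.1562;  N(d₂) = N(-1.28) = 0.1003
C = 100·0.1562 − 140·0.9743·0.1003 = 15.6200 − 13.6811 = 1.9389

$1.94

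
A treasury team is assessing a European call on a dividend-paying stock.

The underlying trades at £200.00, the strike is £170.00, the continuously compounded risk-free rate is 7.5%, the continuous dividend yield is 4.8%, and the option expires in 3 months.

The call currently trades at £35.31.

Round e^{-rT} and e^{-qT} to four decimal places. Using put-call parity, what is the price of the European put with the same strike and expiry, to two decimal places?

e^(−qT) = e^(−0.048·0.25) = 0.9881;  e^(−rT) = e^(−0.075·0.25) = 0.9814
Put-call parity: C − P = S·e^(−qT) − K·e^(−rT) = 200·0.9881 − 170·0.9814 = 197.6200 − 166.8380 = 30.7820
P = C − (C − P) = 35.31 − (30.7820) = 4.5280

£4.53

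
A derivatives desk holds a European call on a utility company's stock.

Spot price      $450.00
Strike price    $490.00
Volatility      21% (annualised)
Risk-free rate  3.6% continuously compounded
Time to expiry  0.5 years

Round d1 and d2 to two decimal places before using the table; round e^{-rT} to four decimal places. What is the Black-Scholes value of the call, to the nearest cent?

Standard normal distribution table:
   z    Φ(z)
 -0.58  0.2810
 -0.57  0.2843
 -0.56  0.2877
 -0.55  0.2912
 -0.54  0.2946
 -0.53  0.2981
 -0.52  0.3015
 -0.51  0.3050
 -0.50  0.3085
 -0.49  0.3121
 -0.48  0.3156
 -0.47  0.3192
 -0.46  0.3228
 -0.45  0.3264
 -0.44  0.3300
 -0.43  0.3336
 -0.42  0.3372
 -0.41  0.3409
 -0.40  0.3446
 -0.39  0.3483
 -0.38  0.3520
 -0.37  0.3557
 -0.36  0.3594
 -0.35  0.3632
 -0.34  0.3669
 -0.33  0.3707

$14.93

T = 0.5;  σ√T = 0.1485
ln(S/K) + (r + σ²/2)T = ln(450/490) + (0.036 + 0.21²/2)·0.5 = -0.0852 + 0.0290 = -0.0561
d₁ = -0.0561 / 0.1485 = -0.3780 → -0.38
d₂ = d₁ − σ√T = -0.3780 − 0.1485 = -0.5265 → -0.53
exp(−rT) = exp(−0.036·0.5) = 0.9822
C = 450·N(-0.38) − 490·0.9822·N(-0.53) = 450·0.3520 − 490·0.9822·0.2981 = 158.4000 − 143.4690 = 14.9310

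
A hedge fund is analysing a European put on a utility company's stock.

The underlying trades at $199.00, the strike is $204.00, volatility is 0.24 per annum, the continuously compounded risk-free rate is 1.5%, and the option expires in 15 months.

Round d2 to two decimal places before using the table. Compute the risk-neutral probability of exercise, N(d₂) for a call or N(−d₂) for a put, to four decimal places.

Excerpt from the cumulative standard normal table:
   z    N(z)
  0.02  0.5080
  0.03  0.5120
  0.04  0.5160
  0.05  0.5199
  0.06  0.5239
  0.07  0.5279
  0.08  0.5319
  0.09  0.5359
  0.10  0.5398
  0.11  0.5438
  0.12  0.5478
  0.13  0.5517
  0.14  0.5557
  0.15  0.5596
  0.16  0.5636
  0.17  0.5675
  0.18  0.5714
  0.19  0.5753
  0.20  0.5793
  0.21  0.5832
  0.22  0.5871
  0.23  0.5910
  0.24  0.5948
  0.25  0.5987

σ√T = 0.24 × 1.1180 = 0.2683
ln(S/K) + (r + σ²/2)T = ln(199/204) + (0.015 + 0.24²/2)·1.25 = -0.0248 + 0.0548 = 0.0299
d₁ = 0.0299 / 0.2683 = 0.1116 → 0.11
d₂ = d₁ − σ√T = 0.1116 − 0.2683 = -0.1568 → -0.16
Risk-neutral Pr[S_T < K] = N(−d₂) = N(0.16) = 0.5636

0.5636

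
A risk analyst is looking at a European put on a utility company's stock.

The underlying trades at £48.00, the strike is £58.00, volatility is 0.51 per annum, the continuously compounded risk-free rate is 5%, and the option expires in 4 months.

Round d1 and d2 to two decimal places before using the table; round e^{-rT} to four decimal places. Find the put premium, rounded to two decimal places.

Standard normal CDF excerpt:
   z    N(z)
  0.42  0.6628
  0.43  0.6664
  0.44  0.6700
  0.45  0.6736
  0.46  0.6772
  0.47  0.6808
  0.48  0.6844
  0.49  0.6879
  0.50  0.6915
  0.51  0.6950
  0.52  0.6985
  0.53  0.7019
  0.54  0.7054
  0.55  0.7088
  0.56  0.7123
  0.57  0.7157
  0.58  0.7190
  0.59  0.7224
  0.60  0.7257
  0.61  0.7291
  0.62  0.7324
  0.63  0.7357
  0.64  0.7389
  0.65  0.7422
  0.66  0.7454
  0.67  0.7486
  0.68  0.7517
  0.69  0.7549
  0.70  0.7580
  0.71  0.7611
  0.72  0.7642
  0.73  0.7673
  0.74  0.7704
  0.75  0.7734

£11.61

σ√T = 0.51·√0.3333 = 0.2944
d₁ = [ln(48/58) + (0.05 + 0.51²/2)·0.3333] / 0.2944 = [-0.1892 + 0.0600] / 0.2944 = -0.4389 ⇒ -0.44
d₂ = d₁ − σ√T = -0.4389 − 0.2944 = -0.7333 ⇒ -0.73
exp(−rT) = exp(−0.05·0.3333) = 0.9835
P = 58·0.9835·N(0.73) − 48·N(0.44) = 58·0.9835·0.7673 − 48·0.6700 = 43.7691 − 32.1600 = 11.6091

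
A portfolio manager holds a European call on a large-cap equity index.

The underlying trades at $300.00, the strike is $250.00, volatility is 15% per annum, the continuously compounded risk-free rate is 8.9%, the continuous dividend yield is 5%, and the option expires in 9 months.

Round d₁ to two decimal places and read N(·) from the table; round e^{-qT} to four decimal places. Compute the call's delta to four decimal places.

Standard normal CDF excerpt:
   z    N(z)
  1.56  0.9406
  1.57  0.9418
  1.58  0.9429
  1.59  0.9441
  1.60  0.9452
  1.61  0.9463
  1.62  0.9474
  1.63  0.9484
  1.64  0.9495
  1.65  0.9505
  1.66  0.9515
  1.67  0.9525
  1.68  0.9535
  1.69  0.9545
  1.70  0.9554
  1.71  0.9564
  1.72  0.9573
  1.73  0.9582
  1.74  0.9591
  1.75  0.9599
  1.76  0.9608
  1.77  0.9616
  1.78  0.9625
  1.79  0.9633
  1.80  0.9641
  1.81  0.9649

σ√T = 0.15 × 0.8660 = 0.1299
d₁ = [ln(300/250) + (0.089 − 0.05 + 0.15²/2)·0.75] / 0.1299 = [0.1823 + 0.0377] / 0.1299 = 1.6936 → 1.69
N(d₁) = N(1.69) = 0.9545
Δ_call = exp(−qT)·N(d₁) = 0.9632·0.9545 = 0.9194

0.9194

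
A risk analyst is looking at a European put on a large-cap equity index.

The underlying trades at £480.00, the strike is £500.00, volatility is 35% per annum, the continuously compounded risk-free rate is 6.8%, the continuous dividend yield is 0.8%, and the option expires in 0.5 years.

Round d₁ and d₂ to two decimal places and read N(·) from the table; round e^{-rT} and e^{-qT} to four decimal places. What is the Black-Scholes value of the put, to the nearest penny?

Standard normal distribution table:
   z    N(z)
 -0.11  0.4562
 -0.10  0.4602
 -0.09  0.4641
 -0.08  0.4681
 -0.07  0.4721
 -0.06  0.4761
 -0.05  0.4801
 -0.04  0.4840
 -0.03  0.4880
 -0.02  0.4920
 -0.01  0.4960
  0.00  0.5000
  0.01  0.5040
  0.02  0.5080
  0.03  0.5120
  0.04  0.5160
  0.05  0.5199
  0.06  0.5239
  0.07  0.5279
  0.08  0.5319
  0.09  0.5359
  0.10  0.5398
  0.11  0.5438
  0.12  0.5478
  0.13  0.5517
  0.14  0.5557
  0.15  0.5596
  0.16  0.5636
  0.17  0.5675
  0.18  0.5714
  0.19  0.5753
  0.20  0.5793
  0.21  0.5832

σ√T = 0.35 × 0.7071 = 0.2475
d₁ = [ln(480/500) + (0.068 − 0.008 + ½·0.35²)·0.5] / (σ√T) = (-0.0408 + 0.0606) / 0.2475 = 0.0800 ⇒ 0.08
d₂ = 0.0800 − 0.2475 = -0.1675 ⇒ -0.17
exp(−qT) = exp(−0.008·0.5) = 0.9960;  exp(−rT) = exp(−0.068·0.5) = 0.9666
P = 500·0.9666·N(0.17) − 480·0.9960·N(-0.08) = 500·0.9666·0.5675 − 480·0.9960·0.4681 = 274.2728 − 223.7892 = 50.4835

£50.48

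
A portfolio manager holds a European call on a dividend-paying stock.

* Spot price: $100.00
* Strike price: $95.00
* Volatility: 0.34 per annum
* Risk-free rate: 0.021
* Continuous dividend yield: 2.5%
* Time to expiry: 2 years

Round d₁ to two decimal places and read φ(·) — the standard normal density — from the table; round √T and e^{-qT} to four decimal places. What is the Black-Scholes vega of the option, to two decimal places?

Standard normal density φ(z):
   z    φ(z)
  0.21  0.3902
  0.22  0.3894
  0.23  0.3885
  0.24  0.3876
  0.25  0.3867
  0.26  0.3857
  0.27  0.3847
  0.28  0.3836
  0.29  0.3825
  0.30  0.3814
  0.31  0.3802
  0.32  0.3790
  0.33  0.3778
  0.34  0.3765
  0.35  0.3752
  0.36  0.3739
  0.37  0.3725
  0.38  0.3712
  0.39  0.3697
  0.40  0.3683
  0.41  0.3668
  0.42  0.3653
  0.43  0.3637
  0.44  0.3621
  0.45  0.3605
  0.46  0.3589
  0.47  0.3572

50.82

σ√T = 0.34 × 1.4142 = 0.4808
d₁ = [ln(100/95) + (0.021 − 0.025 + 0.34²/2)·2] / 0.4808 = [0.0513 + 0.1076] / 0.4808 = 0.3305 → 0.33
√T = √2 = 1.4142
φ(d₁) = φ(0.33) = 0.3778
exp(−qT) = exp(−0.025·2) = 0.9512
vega = S·exp(−qT)·φ(d₁)·√T = 100·0.9512·0.3778·1.4142 = 50.8212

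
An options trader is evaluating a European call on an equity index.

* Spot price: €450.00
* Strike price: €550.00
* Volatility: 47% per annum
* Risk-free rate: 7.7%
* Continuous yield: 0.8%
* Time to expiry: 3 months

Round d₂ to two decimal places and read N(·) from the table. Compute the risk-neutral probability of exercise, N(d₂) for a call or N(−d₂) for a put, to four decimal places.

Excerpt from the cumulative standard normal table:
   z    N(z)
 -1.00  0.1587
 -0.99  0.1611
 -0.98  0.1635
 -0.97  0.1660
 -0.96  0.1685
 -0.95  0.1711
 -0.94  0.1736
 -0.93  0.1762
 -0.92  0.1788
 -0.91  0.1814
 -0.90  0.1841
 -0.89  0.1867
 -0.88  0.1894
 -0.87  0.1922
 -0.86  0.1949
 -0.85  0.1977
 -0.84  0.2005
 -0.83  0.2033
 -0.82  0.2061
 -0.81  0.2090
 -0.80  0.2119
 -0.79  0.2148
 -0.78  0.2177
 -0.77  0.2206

σ√T = 0.47 × 0.5000 = 0.2350
d₁ = [ln(450/550) + (0.077 − 0.008 + ½·0.47²)·0.25] / (σ√T) = (-0.2007 + 0.0449) / 0.2350 = -0.6630 which rounds to -0.66
d₂ = -0.6630 − 0.2350 = -0.8980 which rounds to -0.90
Pr(exercise) under Q = N(d₂) = 0.1841

0.1841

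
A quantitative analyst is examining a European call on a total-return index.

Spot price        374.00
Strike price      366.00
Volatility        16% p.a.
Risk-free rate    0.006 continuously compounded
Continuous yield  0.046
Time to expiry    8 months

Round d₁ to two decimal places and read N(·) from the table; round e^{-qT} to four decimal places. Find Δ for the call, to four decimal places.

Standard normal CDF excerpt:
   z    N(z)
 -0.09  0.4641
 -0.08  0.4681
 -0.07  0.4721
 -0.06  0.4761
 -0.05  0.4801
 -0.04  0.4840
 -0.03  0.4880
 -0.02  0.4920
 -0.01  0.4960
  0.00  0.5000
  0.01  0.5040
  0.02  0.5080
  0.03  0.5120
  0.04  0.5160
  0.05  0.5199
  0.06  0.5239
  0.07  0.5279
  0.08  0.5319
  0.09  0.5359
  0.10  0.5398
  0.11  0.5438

T = 0.6667;  σ√T = 0.1306
d₁ = [ln(374/366) + (0.006 − 0.046 + ½·0.16²)·0.6667] / (σ√T) = (0.0216 − 0.0181) / 0.1306 = 0.0267 → 0.03
N(d₁) = N(0.03) = 0.5120
Δ_call = e^(−qT)·N(d₁) = 0.9698·0.5120 = 0.4965

0.4965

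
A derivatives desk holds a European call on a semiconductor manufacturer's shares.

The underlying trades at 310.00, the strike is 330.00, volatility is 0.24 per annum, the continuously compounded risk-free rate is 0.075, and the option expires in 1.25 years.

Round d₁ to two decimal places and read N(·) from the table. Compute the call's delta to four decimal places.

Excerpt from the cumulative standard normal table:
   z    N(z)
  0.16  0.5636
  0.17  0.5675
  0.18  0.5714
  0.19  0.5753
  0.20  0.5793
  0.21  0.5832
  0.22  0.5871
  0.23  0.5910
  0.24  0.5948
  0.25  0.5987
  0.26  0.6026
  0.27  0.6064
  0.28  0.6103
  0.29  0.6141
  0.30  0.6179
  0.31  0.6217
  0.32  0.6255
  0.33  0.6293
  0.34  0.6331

0.5987

σ√T = 0.24·√1.25 = 0.2683
d₁ = [ln(310/330) + (0.075 + ½·0.24²)·1.25] / (σ√T) = (-0.0625 + 0.1298) / 0.2683 = 0.2506 → 0.25
N(d₁) = N(0.25) = 0.5987
Δ_call = N(d₁) = 0.5987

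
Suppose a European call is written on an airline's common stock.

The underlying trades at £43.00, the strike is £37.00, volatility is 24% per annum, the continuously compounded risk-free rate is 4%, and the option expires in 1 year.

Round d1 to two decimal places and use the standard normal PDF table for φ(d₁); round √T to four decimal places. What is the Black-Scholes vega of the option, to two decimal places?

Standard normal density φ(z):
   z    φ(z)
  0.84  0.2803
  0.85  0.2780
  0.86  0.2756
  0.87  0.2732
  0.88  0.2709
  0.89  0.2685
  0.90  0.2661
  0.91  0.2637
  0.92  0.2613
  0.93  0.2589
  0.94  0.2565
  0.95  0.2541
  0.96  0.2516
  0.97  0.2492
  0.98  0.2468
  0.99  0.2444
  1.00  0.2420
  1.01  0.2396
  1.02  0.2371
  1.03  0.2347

11.34

σ√T = 0.24 × 1.0000 = 0.2400
ln(S/K) + (r + σ²/2)T = ln(43/37) + (0.04 + 0.24²/2)·1 = 0.1503 + 0.0688 = 0.2191
d₁ = 0.2191 / 0.2400 = 0.9128 ⇒ 0.91
√T = √1 = 1.0000
φ(d₁) = φ(0.91) = 0.2637
vega = S·φ(d₁)·√T = 43·0.2637·1.0000 = 11.3391
(The put has the same vega.)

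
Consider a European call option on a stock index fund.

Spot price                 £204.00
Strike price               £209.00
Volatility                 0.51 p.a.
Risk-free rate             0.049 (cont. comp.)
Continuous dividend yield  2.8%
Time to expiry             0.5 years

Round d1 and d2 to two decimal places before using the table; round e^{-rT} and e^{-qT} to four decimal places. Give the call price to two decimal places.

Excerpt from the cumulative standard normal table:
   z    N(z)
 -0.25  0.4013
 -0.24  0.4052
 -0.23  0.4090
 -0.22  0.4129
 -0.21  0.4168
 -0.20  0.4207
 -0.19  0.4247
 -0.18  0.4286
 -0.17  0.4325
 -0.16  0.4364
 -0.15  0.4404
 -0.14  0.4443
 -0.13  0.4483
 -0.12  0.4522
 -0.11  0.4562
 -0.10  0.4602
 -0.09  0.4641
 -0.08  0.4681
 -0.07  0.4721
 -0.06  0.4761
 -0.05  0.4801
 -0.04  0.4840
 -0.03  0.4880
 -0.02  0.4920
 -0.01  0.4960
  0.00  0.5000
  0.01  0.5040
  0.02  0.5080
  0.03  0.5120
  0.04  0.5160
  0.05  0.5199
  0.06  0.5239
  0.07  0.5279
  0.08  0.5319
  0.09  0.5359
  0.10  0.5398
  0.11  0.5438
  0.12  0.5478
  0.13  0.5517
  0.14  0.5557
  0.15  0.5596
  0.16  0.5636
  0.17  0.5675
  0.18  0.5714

£27.58

σ√T = 0.51 × 0.7071 = 0.3606
d₁ = [ln(204/209) + (0.049 − 0.028 + 0.51²/2)·0.5] / 0.3606 = [-0.0242 + 0.0755] / 0.3606 = 0.1423 ⇒ 0.14
d₂ = d₁ − σ√T = 0.1423 − 0.3606 = -0.2183 ⇒ -0.22
e^(−qT) = e^(−0.028·0.5) = 0.9861;  e^(−rT) = e^(−0.049·0.5) = 0.9758
C = 204·0.9861·N(0.14) − 209·0.9758·N(-0.22) = 204·0.9861·0.5557 − 209·0.9758·0.4129 = 111.7871 − 84.2077 = 27.5793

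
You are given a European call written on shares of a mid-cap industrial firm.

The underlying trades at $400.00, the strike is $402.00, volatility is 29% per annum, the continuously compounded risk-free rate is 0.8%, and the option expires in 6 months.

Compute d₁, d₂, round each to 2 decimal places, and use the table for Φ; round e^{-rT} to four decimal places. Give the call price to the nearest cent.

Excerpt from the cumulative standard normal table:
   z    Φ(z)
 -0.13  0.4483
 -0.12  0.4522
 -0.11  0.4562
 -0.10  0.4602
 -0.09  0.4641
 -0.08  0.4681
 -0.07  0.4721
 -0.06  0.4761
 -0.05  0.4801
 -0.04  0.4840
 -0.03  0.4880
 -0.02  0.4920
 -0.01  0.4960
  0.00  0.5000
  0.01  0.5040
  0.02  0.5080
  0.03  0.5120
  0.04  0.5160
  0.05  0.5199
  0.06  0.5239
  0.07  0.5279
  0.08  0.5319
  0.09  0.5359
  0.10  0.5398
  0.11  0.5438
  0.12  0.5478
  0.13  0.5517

σ√T = 0.29·√0.5 = 0.2051
d₁ = [ln(400/402) + (0.008 + 0.29²/2)·0.5] / 0.2051 = [-0.0050 + 0.0250] / 0.2051 = 0.0977 → 0.10
d₂ = d₁ − σ√T = 0.0977 − 0.2051 = -0.1073 → -0.11
exp(−rT) = exp(−0.008·0.5) = 0.9960
N(d₁) = N(0.10) = 0.5398;  N(d₂) = N(-0.11) = 0.4562
C = 400·0.5398 − 402·0.9960·0.4562 = 215.9200 − 182.6588 = 33.2612

$33.26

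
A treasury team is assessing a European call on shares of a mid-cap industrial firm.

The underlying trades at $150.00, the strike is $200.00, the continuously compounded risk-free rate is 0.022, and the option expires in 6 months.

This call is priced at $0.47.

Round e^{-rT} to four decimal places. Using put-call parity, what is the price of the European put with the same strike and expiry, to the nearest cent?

exp(−rT) = exp(−0.022·0.5) = 0.9891
Put-call parity: C − P = S − K·e^(−rT) = 150 − 200·0.9891 = 150 − 197.8200 = -47.8200
P = C − (C − P) = 0.47 − (-47.8200) = 48.2900

$48.29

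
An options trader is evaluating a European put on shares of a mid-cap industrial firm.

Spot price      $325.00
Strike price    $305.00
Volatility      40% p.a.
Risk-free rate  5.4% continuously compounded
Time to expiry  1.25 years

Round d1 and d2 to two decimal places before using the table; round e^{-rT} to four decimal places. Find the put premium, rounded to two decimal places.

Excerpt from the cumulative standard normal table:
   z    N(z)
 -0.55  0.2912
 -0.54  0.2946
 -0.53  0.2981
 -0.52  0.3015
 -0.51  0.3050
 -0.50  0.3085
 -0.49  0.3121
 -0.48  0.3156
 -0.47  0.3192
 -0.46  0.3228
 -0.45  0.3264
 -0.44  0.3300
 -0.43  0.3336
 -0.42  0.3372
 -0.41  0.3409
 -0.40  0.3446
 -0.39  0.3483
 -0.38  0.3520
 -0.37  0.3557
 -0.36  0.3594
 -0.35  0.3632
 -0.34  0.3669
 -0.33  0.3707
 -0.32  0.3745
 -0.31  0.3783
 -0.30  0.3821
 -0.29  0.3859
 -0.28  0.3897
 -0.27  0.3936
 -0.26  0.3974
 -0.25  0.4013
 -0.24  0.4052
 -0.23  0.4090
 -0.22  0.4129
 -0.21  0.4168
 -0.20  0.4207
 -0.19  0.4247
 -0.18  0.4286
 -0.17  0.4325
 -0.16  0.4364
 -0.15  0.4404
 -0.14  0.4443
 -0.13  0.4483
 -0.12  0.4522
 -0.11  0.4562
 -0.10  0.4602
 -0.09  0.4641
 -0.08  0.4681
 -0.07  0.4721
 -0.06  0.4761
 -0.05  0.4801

σ√T = 0.4 × 1.1180 = 0.4472
d₁ = [ln(325/305) + (0.054 + 0.4²/2)·1.25] / 0.4472 = [0.0635 + 0.1675] / 0.4472 = 0.5166 ⇒ 0.52
d₂ = d₁ − σ√T = 0.5166 − 0.4472 = 0.0693 ⇒ 0.07
exp(−rT) = exp(−0.054·1.25) = 0.9347
N(−d₂) = N(-0.07) = 0.4721;  N(−d₁) = N(-0.52) = 0.3015
P = 305·0.9347·0.4721 − 325·0.3015 = 134.5879 − 97.9875 = 36.6004

$36.60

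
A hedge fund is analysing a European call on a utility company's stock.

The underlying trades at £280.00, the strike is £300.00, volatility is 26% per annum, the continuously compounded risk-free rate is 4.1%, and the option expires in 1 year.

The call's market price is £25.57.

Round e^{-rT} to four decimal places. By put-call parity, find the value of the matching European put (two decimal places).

exp(−rT) = exp(−0.041·1) = 0.9598
Put-call parity: C − P = S − K·e^(−rT) = 280 − 300·0.9598 = 280 − 287.9400 = -7.9400
P = C − (C − P) = 25.57 − (-7.9400) = 33.5100

£33.51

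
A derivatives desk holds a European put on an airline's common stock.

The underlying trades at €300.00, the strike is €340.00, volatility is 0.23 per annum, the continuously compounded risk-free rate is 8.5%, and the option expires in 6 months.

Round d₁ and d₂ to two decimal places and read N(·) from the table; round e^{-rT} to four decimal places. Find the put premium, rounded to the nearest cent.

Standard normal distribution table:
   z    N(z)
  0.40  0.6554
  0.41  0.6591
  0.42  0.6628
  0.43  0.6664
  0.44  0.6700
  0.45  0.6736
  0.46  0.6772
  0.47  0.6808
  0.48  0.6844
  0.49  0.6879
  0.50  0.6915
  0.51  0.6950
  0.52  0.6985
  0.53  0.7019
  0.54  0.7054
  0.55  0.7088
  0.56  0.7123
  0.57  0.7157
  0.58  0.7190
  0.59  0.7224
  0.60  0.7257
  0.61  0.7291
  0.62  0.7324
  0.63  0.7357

€35.48

T = 0.5;  σ√T = 0.1626
d₁ = [ln(300/340) + (0.085 + 0.23²/2)·0.5] / 0.1626 = [-0.1252 + 0.0557] / 0.1626 = -0.4270 → -0.43
d₂ = d₁ − σ√T = -0.4270 − 0.1626 = -0.5896 → -0.59
exp(−rT) = exp(−0.085·0.5) = 0.9584
P = 340·0.9584·N(0.59) − 300·N(0.43) = 340·0.9584·0.7224 − 300·0.6664 = 235.3984 − 199.9200 = 35.4784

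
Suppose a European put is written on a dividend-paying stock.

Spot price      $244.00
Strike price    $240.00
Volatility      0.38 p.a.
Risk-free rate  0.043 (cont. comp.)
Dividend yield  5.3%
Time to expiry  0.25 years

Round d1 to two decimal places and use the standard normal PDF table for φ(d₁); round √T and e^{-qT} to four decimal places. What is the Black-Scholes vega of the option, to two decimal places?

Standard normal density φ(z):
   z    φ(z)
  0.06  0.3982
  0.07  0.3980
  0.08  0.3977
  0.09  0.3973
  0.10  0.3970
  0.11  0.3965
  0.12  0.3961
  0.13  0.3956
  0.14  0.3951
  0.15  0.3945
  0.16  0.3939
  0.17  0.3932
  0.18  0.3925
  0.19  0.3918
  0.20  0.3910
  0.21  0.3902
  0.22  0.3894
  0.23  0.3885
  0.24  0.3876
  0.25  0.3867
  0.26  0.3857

T = 0.25;  σ√T = 0.1900
d₁ = [ln(244/240) + (0.043 − 0.053 + 0.38²/2)·0.25] / 0.1900 = [0.0165 + 0.0155] / 0.1900 = 0.1688 ≈ 0.17
√T = √0.25 = 0.5000
φ(d₁) = φ(0.17) = 0.3932
exp(−qT) = exp(−0.053·0.25) = 0.9868
vega = S·exp(−qT)·φ(d₁)·√T = 244·0.9868·0.3932·0.5000 = 47.3372

47.34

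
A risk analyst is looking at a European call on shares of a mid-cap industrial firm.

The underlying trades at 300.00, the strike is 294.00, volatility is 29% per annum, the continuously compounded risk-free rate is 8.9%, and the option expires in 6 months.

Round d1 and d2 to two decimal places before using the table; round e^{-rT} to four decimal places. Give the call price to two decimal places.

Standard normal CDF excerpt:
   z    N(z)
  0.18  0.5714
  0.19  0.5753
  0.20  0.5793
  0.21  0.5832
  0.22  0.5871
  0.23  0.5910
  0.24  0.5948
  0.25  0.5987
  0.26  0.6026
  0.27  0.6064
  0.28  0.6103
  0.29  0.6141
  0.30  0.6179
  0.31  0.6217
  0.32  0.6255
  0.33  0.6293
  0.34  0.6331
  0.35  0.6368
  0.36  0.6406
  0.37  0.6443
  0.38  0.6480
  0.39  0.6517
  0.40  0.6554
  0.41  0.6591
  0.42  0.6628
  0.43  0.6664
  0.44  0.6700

34.84

T = 0.5;  σ√T = 0.2051
d₁ = [ln(300/294) + (0.089 + 0.29²/2)·0.5] / 0.2051 = [0.0202 + 0.0655] / 0.2051 = 0.4181 → 0.42
d₂ = d₁ − σ√T = 0.4181 − 0.2051 = 0.2130 → 0.21
exp(−rT) = exp(−0.089·0.5) = 0.9565
N(d₁) = N(0.42) = 0.6628;  N(d₂) = N(0.21) = 0.5832
C = 300·0.6628 − 294·0.9565·0.5832 = 198.8400 − 164.0023 = 34.8377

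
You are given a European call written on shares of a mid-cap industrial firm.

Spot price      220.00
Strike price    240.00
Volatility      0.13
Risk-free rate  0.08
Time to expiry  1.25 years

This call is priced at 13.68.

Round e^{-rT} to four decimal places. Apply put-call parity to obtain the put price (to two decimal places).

10.83

e^(−rT) = e^(−0.08·1.25) = 0.9048
Put-call parity: C − P = S − K·e^(−rT) = 220 − 240·0.9048 = 220 − 217.1520 = 2.8480
P = C − (C − P) = 13.68 − (2.8480) = 10.8320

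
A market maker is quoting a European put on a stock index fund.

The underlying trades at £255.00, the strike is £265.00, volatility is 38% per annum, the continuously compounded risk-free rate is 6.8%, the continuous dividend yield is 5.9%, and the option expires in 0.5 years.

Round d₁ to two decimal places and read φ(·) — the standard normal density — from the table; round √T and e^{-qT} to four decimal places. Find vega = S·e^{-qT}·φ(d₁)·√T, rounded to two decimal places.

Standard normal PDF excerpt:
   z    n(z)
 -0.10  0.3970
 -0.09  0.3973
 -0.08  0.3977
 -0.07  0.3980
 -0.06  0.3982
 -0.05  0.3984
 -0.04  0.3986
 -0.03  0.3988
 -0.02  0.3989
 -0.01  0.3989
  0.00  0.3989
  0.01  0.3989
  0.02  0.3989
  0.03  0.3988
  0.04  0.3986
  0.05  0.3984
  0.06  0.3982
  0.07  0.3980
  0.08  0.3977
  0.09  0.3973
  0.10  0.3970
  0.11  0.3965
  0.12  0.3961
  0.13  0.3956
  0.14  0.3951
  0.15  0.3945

69.83

σ√T = 0.38 × 0.7071 = 0.2687
d₁ = [ln(255/265) + (0.068 − 0.059 + 0.38²/2)·0.5] / 0.2687 = [-0.0385 + 0.0406] / 0.2687 = 0.0079 → 0.01
√T = √0.5 = 0.7071
φ(d₁) = φ(0.01) = 0.3989
e^(−qT) = e^(−0.059·0.5) = 0.9709
vega = S·e^(−qT)·φ(d₁)·√T = 255·0.9709·0.3989·0.7071 = 69.8328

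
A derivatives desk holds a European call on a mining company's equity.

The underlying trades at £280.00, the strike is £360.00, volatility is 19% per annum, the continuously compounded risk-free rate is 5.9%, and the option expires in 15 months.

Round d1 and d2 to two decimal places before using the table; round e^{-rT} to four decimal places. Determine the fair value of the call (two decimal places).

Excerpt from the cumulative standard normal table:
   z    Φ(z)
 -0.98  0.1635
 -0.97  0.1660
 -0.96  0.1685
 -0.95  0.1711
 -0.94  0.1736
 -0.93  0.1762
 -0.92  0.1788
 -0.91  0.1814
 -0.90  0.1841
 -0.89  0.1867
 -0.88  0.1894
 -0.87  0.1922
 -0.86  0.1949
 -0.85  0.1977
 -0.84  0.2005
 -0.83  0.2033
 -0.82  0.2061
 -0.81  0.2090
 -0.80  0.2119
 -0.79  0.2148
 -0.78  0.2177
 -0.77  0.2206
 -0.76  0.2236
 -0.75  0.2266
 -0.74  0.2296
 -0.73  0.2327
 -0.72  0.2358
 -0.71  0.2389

£7.10

σ√T = 0.19 × 1.1180 = 0.2124
d₁ = [ln(280/360) + (0.059 + 0.19²/2)·1.25] / 0.2124 = [-0.2513 + 0.0963] / 0.2124 = -0.7297 ⇒ -0.73
d₂ = d₁ − σ√T = -0.7297 − 0.2124 = -0.9421 ⇒ -0.94
exp(−rT) = exp(−0.059·1.25) = 0.9289
N(d₁) = N(-0.73) = 0.2327;  N(d₂) = N(-0.94) = 0.1736
C = 280·0.2327 − 360·0.9289·0.1736 = 65.1560 − 58.0525 = 7.1035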